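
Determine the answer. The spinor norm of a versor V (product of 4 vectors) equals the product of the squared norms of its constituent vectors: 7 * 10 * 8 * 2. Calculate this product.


Spinor norm N(V) = |v1|^2 * |v2|^2 * ... * |v4|^2
= 7 * 10 * 8 * 2
Running product: 7, 70, 560, 1120
N(V) = 1120


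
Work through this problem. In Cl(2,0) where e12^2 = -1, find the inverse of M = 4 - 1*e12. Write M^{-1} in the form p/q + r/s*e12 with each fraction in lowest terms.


M = 4 - 1*e12, where e12^2 = -1.
Since M commutes with its reverse ~M = a - b*e12, M * ~M = a^2 - b^2*e12^2 = a^2 + b^2.
So M^{-1} = ~M / (a^2 + b^2) = (a - b*e12)/(a^2 + b^2).
a^2 + b^2 = 16 + 1 = 17
Scalar part = 4/17 = 4/17
Bivector coeff = 1/17 = 1/17
M^{-1} = 4/17 + 1/17*e12


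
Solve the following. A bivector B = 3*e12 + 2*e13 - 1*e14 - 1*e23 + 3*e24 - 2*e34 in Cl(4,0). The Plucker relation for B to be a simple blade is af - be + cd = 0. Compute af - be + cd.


Plucker relation: af - be + cd
a*f = 3*(-2) = -6
b*e = 2*3 = 6
c*d = (-1)*(-1) = 1
af - be + cd = -6 - 6 + 1
= -11


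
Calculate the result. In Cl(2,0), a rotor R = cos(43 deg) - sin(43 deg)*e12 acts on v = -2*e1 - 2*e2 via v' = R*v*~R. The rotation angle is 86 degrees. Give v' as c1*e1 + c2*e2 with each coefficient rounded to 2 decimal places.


Rotor R = cos(43deg) - sin(43deg)*e12
Rotation angle theta = 2 * 43 = 86 degrees
v' = R*v*~R rotates v by theta.
cos(86deg) = 0.0698, sin(86deg) = 0.9976
v'_1 = -2*cos(86deg) - (-2)*sin(86deg)
= -2*0.0698 - (-2)*0.9976
= 1.86
v'_2 = -2*sin(86deg) + (-2)*cos(86deg)
= -2*0.9976 + (-2)*0.0698
= -2.13
v' = 1.86*e1 - 2.13*e2


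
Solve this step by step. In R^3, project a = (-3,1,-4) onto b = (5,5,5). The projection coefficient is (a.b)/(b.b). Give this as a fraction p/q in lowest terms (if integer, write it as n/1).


Projection coefficient = (a . b) / (b . b)
a . b = (-3)*5 + 1*5 + (-4)*5
= -15 + 5 + (-20) = -30
b . b = 5^2 + 5^2 + 5^2
= 25 + 25 + 25 = 75
Coefficient = -30/75
In lowest terms: -2/5


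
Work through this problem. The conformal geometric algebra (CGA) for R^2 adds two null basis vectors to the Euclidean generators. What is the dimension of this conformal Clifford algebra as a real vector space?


The conformal model of R^2 uses Cl(3,1): the 2 Euclidean generators plus two extra orthogonal generators e+ (e+^2 = +1) and e- (e-^2 = -1), from which the null vectors e0, einf are built.
Number of generators m = 2 + 2 = 4.
dim Cl(p,q) = 2^m = 2^4 = 16


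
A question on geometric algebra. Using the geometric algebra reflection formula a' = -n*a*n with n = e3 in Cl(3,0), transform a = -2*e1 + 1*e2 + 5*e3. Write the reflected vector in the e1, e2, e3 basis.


Reflection formula: a' = -n*a*n, with n = e3 (unit vector, n^2 = 1).
For reflection through hyperplane perp to e3:
The component along e3 flips sign, others stay.
a = (-2, 1, 5)
a' = (-2, 1, -5)
a' = -2*e1 + 1*e2 - 5*e3


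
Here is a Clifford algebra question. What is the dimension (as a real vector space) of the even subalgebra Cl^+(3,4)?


Even subalgebra dimension = 2^(n-1)
n = 3 + 4 = 7
2^(7 - 1) = 2^6 = 64
Verification: sum of C(7,k) for even k = 1 + 21 + 35 + 7 = 64
Result = 64


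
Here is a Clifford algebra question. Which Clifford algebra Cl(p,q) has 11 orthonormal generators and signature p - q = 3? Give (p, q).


We need p + q = 11 and p - q = 3.
Adding: 2p = 11 + 3 = 14, so p = 7.
Then q = 11 - 7 = 4.
(p, q) = (7, 4)


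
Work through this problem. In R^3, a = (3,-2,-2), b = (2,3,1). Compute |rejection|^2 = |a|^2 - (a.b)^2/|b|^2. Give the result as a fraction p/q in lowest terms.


|a|^2 = 3^2 + (-2)^2 + (-2)^2 = 17
|b|^2 = 2^2 + 3^2 + 1^2 = 14
a . b = 3*2 + (-2)*3 + (-2)*1 = -2
(a.b)^2 = (-2)^2 = 4
|rej|^2 = 17 - 4/14
= (238 - 4)/14
= 234/14
In lowest terms: 117/7


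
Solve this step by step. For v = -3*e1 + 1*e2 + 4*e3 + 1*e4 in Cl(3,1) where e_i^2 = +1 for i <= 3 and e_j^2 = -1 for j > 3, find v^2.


v^2 = sum of c_i^2 * e_i^2
Positive signature terms (e_i^2 = +1): (-3)^2 + 1^2 + 4^2 = 26
Negative signature terms (e_j^2 = -1): 1^2 = 1
v^2 = 26 - 1 = 25


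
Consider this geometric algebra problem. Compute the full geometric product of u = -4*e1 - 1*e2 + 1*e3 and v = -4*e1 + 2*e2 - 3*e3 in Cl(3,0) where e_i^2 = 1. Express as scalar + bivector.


In Cl(3,0): e_i^2 = 1, e_ie_j = -e_je_i for i != j.
Scalar part = u . v = (-4)*(-4) + (-1)*2 + 1*(-3)
= 16 + (-2) + (-3) = 11
e12 coeff = (-4)*2 - (-1)*(-4) = -8 - 4 = -12
e13 coeff = (-4)*(-3) - 1*(-4) = 12 - (-4) = 16
e23 coeff = (-1)*(-3) - 1*2 = 3 - 2 = 1
uv = 11 - 12*e12 + 16*e13 + 1*e23


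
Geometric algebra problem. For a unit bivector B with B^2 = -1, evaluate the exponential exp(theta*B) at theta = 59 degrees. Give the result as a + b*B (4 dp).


For a unit bivector B with B^2 = -1, the exponential series gives
e^(theta*B) = cos(theta) + sin(theta)*B (the GA analogue of Euler's formula).
theta = 59 degrees = 1.029744 rad
cos(59 deg) = 0.5150
sin(59 deg) = 0.8572
exp(theta*B) = 0.5150 + 0.8572*B


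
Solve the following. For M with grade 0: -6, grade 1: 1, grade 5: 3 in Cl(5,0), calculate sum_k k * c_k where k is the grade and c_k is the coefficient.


Grade-weighted sum = sum of grade_k * coefficient_k
0*(-6) = 0
1*1 = 1
5*3 = 15
Total = 0 + 1 + 15 = 16


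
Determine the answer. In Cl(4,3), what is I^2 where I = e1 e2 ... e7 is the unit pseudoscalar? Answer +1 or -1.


The pseudoscalar I = e1...e_n (product of all n generators) of Cl(p,q) satisfies I^2 = (-1)^(q + n(n-1)/2).
p = 4, q = 3, n = p + q = 7
n(n-1)/2 = 7 * 6 / 2 = 21
Exponent = q + n(n-1)/2 = 3 + 21 = 24
I^2 = (-1)^24 = +1


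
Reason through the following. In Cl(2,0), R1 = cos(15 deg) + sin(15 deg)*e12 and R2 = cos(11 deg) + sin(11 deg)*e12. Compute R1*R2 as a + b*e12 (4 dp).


Same-plane rotors commute and their half-angles add:
R1*R2 = cos(a1 + a2) + sin(a1 + a2)*e12.
a1 + a2 = 15 + 11 = 26 deg
cos(26 deg) = 0.8988
sin(26 deg) = 0.4384
R1*R2 = 0.8988 + 0.4384*e12


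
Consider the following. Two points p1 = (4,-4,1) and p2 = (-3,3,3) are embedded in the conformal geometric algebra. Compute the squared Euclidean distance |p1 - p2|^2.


p1 - p2 = (7, -7, -2)
|p1 - p2|^2 = 7^2 + (-7)^2 + (-2)^2
= 49 + 49 + 4
= 102


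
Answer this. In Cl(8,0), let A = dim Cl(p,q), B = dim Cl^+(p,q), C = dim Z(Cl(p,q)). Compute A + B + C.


n = 8 + 0 = 8
Total dim = 2^8 = 256
Even subalgebra dim = 2^7 = 128
n is even, so center dim = 1
Sum = 256 + 128 + 1 = 385


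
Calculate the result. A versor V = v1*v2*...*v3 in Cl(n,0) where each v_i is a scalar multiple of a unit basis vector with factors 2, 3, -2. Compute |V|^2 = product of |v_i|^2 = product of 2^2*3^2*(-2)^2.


Each vector v_i has |v_i|^2 = s_i^2
Squared scales: 2^2 = 4, 3^2 = 9, (-2)^2 = 4
|V|^2 = 4 * 9 * 4
= 144


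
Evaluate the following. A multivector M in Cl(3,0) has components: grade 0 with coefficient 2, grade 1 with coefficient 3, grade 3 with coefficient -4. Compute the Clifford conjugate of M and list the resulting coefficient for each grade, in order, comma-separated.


Clifford conjugate sign for grade k: (-1)^(k(k+1)/2)
Grade 0: (-1)^(0*1/2) = (-1)^0 = 1, coeff 2 -> 2
Grade 1: (-1)^(1*2/2) = (-1)^1 = -1, coeff 3 -> -3
Grade 3: (-1)^(3*4/2) = (-1)^6 = 1, coeff -4 -> -4
Conjugated coefficients: 2, -3, -4


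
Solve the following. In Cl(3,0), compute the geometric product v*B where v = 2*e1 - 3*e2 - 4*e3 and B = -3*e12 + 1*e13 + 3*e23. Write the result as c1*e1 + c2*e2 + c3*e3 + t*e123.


vB has grade-1 (vector) and grade-3 (trivector) parts: vB = (v _| B) + (v ^ B).
Vector part <vB>_1:
  e1: -v2*b12 - v3*b13 = -(-3)*(-3) - (-4)*(1) = -5
  e2: v1*b12 - v3*b23 = (2)*(-3) - (-4)*(3) = 6
  e3: v1*b13 + v2*b23 = (2)*(1) + (-3)*(3) = -7
Trivector part <vB>_3:
  e123: v1*b23 - v2*b13 + v3*b12 = (2)*(3) - (-3)*(1) + (-4)*(-3) = 21
vB = -5*e1 + 6*e2 - 7*e3 + 21*e123


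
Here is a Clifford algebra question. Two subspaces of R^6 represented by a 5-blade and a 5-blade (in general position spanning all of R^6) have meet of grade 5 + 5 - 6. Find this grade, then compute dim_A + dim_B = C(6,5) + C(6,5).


Meet grade = grade(A) + grade(B) - n
= 5 + 5 - 6 = 4
C(6,5) = 6
C(6,5) = 6
dim_A + dim_B = 6 + 6 = 12


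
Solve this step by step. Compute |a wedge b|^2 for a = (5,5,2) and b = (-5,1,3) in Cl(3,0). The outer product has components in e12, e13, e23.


a wedge b = (a1*b2 - a2*b1)*e12 + (a1*b3 - a3*b1)*e13 + (a2*b3 - a3*b2)*e23
e12 coeff: 5*1 - 5*(-5) = 5 - (-25) = 30
e13 coeff: 5*3 - 2*(-5) = 15 - (-10) = 25
e23 coeff: 5*3 - 2*1 = 15 - 2 = 13
|a wedge b|^2 = 30^2 + 25^2 + 13^2
= 900 + 625 + 169
= 1694


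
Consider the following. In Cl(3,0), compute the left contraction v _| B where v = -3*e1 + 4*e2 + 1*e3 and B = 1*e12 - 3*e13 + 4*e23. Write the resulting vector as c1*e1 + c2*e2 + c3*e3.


Left contraction v _| B = <vB>_1 (grade-1 part of the geometric product vB).
Using e1_|e12 = e2, e2_|e12 = -e1, e1_|e13 = e3, e3_|e13 = -e1, e2_|e23 = e3, e3_|e23 = -e2:
e1 coeff: -v2*b12 - v3*b13 = -(4)*(1) - (1)*(-3) = -1
e2 coeff: v1*b12 - v3*b23 = (-3)*(1) - (1)*(4) = -7
e3 coeff: v1*b13 + v2*b23 = (-3)*(-3) + (4)*(4) = 25
v _| B = -1*e1 - 7*e2 + 25*e3


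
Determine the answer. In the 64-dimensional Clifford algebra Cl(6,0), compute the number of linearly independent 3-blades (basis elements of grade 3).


Number of grade-k basis blades in Cl(p,q) with n = p + q is C(n, k).
n = 6 + 0 = 6
C(6, 3) = 6! / (3! * 3!)
= 720 / (6 * 6)
= 20


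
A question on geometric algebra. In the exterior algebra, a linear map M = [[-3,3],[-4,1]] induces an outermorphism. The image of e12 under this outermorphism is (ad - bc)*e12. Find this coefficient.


The outermorphism of a linear map f sends e1^e2 to f(e1)^f(e2).
f(e1) = -3*e1 - 4*e2
f(e2) = 3*e1 + 1*e2
f(e1) ^ f(e2) = (-3*e1 - 4*e2) ^ (3*e1 + 1*e2)
= (-3)*1*e12 + (-4)*3*e21
= (-3 - (-12))*e12
= 9*e12
Coefficient = 9


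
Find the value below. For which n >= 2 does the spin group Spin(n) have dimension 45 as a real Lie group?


dim Spin(n) = dim so(n) = n(n-1)/2.
Solve n(n-1)/2 = 45, i.e. n^2 - n - 90 = 0.
Discriminant = 1 + 8*45 = 361
n = (1 + sqrt(361))/2 = (1 + 19)/2 = 10


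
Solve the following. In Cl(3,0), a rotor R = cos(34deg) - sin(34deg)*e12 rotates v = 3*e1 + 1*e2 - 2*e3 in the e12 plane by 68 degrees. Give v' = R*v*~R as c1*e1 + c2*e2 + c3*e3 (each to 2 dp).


Rotor R = cos(34deg) - sin(34deg)*e12
Rotation angle theta = 2 * 34 = 68 degrees in the e12 plane (e1 -> e2).
The component perpendicular to the plane (e3) is invariant: v'_3 = v3 = -2.00
cos(68deg) = 0.3746, sin(68deg) = 0.9272
v'_1 = v1*cos(theta) - v2*sin(theta) = 3*0.3746 - 1*0.9272 = 0.20
v'_2 = v1*sin(theta) + v2*cos(theta) = 3*0.9272 + 1*0.3746 = 3.16
v' = 0.20*e1 + 3.16*e2 - 2.00*e3


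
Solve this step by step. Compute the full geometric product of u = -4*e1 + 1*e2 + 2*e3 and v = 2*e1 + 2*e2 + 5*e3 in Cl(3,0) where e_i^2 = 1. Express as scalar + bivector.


In Cl(3,0): e_i^2 = 1, e_ie_j = -e_je_i for i != j.
Scalar part = u . v = (-4)*2 + 1*2 + 2*5
= -8 + 2 + 10 = 4
e12 coeff = (-4)*2 - 1*2 = -8 - 2 = -10
e13 coeff = (-4)*5 - 2*2 = -20 - 4 = -24
e23 coeff = 1*5 - 2*2 = 5 - 4 = 1
uv = 4 - 10*e12 - 24*e13 + 1*e23


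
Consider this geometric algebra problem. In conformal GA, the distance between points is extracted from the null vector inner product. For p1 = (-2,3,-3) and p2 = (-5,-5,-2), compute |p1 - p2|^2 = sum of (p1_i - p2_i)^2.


p1 - p2 = (3, 8, -1)
|p1 - p2|^2 = 3^2 + 8^2 + (-1)^2
= 9 + 64 + 1
= 74


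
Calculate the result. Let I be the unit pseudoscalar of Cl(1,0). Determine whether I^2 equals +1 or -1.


The pseudoscalar I = e1...e_n (product of all n generators) of Cl(p,q) satisfies I^2 = (-1)^(q + n(n-1)/2).
p = 1, q = 0, n = p + q = 1
n(n-1)/2 = 1 * 0 / 2 = 0
Exponent = q + n(n-1)/2 = 0 + 0 = 0
I^2 = (-1)^0 = +1


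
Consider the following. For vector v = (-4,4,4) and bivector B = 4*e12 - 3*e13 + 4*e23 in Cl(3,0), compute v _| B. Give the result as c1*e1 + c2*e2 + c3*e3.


Left contraction v _| B = <vB>_1 (grade-1 part of the geometric product vB).
Using e1_|e12 = e2, e2_|e12 = -e1, e1_|e13 = e3, e3_|e13 = -e1, e2_|e23 = e3, e3_|e23 = -e2:
e1 coeff: -v2*b12 - v3*b13 = -(4)*(4) - (4)*(-3) = -4
e2 coeff: v1*b12 - v3*b23 = (-4)*(4) - (4)*(4) = -32
e3 coeff: v1*b13 + v2*b23 = (-4)*(-3) + (4)*(4) = 28
v _| B = -4*e1 - 32*e2 + 28*e3


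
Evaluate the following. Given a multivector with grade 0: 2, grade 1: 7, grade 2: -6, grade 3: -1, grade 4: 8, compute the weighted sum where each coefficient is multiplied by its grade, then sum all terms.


Grade-weighted sum = sum of grade_k * coefficient_k
0*2 = 0
1*7 = 7
2*(-6) = -12
3*(-1) = -3
4*8 = 32
Total = 0 + 7 + (-12) + (-3) + 32 = 24


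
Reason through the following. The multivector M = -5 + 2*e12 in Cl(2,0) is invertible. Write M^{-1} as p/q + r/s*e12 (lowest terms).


M = -5 + 2*e12, where e12^2 = -1.
Since M commutes with its reverse ~M = a - b*e12, M * ~M = a^2 - b^2*e12^2 = a^2 + b^2.
So M^{-1} = ~M / (a^2 + b^2) = (a - b*e12)/(a^2 + b^2).
a^2 + b^2 = 25 + 4 = 29
Scalar part = -5/29 = -5/29
Bivector coeff = -2/29 = -2/29
M^{-1} = -5/29 - 2/29*e12


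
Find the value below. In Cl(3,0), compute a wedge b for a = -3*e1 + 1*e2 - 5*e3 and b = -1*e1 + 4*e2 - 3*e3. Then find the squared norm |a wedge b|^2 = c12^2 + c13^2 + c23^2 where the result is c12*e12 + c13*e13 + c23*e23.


a wedge b = (a1*b2 - a2*b1)*e12 + (a1*b3 - a3*b1)*e13 + (a2*b3 - a3*b2)*e23
e12 coeff: (-3)*4 - 1*(-1) = -12 - (-1) = -11
e13 coeff: (-3)*(-3) - (-5)*(-1) = 9 - 5 = 4
e23 coeff: 1*(-3) - (-5)*4 = -3 - (-20) = 17
|a wedge b|^2 = (-11)^2 + 4^2 + 17^2
= 121 + 16 + 289
= 426


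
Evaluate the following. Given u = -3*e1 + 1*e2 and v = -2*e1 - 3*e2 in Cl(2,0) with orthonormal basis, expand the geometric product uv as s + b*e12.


Expand: (-3*e1 + 1*e2)(-2*e1 - 3*e2)
= (-3)*(-2)*e1e1 + (-3)*(-3)*e1e2 + 1*(-2)*e2e1 + 1*(-3)*e2e2
Using e1^2 = e2^2 = 1, e2e1 = -e1e2:
Scalar part s = (-3)*(-2) + 1*(-3) = 6 + (-3) = 3
Bivector part b = (-3)*(-3) - 1*(-2) = 9 - (-2) = 11
uv = 3 + 11*e12


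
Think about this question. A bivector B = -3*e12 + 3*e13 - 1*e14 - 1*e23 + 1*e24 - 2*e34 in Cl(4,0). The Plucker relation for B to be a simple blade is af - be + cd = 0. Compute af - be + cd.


Plucker relation: af - be + cd
a*f = (-3)*(-2) = 6
b*e = 3*1 = 3
c*d = (-1)*(-1) = 1
af - be + cd = 6 - 3 + 1
= 4


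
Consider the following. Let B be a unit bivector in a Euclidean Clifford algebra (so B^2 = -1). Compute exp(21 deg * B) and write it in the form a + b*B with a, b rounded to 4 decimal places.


For a unit bivector B with B^2 = -1, the exponential series gives
e^(theta*B) = cos(theta) + sin(theta)*B (the GA analogue of Euler's formula).
theta = 21 degrees = 0.366519 rad
cos(21 deg) = 0.9336
sin(21 deg) = 0.3584
exp(theta*B) = 0.9336 + 0.3584*B


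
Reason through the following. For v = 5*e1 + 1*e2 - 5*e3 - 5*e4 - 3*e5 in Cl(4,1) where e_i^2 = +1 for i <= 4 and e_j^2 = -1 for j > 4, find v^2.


v^2 = sum of c_i^2 * e_i^2
Positive signature terms (e_i^2 = +1): 5^2 + 1^2 + (-5)^2 + (-5)^2 = 76
Negative signature terms (e_j^2 = -1): (-3)^2 = 9
v^2 = 76 - 9 = 67


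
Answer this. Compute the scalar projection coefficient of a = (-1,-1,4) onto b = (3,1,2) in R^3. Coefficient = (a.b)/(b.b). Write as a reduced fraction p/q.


Projection coefficient = (a . b) / (b . b)
a . b = (-1)*3 + (-1)*1 + 4*2
= -3 + (-1) + 8 = 4
b . b = 3^2 + 1^2 + 2^2
= 9 + 1 + 4 = 14
Coefficient = 4/14
In lowest terms: 2/7


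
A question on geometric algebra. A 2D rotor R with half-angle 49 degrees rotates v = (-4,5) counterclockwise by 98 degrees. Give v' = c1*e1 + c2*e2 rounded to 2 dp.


Rotor R = cos(49deg) - sin(49deg)*e12
Rotation angle theta = 2 * 49 = 98 degrees
v' = R*v*~R rotates v by theta.
cos(98deg) = -0.1392, sin(98deg) = 0.9903
v'_1 = -4*cos(98deg) - 5*sin(98deg)
= -4*(-0.1392) - 5*0.9903
= -4.39
v'_2 = -4*sin(98deg) + 5*cos(98deg)
= -4*0.9903 + 5*(-0.1392)
= -4.66
v' = -4.39*e1 - 4.66*e2


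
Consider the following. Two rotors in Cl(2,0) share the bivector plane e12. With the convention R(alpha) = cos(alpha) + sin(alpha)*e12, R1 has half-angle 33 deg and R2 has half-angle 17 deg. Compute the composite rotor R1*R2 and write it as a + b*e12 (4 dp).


Same-plane rotors commute and their half-angles add:
R1*R2 = cos(a1 + a2) + sin(a1 + a2)*e12.
a1 + a2 = 33 + 17 = 50 deg
cos(50 deg) = 0.6428
sin(50 deg) = 0.7660
R1*R2 = 0.6428 + 0.7660*e12


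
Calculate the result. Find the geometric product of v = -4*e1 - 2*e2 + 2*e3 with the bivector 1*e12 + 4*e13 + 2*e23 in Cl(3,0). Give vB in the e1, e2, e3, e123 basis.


vB has grade-1 (vector) and grade-3 (trivector) parts: vB = (v _| B) + (v ^ B).
Vector part <vB>_1:
  e1: -v2*b12 - v3*b13 = -(-2)*(1) - (2)*(4) = -6
  e2: v1*b12 - v3*b23 = (-4)*(1) - (2)*(2) = -8
  e3: v1*b13 + v2*b23 = (-4)*(4) + (-2)*(2) = -20
Trivector part <vB>_3:
  e123: v1*b23 - v2*b13 + v3*b12 = (-4)*(2) - (-2)*(4) + (2)*(1) = 2
vB = -6*e1 - 8*e2 - 20*e3 + 2*e123


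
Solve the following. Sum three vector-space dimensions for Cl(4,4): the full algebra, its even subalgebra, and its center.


n = 4 + 4 = 8
Total dim = 2^8 = 256
Even subalgebra dim = 2^7 = 128
n is even, so center dim = 1
Sum = 256 + 128 + 1 = 385


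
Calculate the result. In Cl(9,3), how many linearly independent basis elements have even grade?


Even subalgebra dimension = 2^(n-1)
n = 9 + 3 = 12
2^(12 - 1) = 2^11 = 2048
Verification: sum of C(12,k) for even k = 1 + 66 + 495 + 924 + 495 + 66 + 1 = 2048
Result = 2048


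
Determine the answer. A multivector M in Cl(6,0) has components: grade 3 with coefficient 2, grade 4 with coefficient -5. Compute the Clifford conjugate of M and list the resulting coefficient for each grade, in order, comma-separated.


Clifford conjugate sign for grade k: (-1)^(k(k+1)/2)
Grade 3: (-1)^(3*4/2) = (-1)^6 = 1, coeff 2 -> 2
Grade 4: (-1)^(4*5/2) = (-1)^10 = 1, coeff -5 -> -5
Conjugated coefficients: 2, -5


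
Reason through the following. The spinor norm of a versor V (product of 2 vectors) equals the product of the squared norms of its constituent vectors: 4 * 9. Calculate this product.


Spinor norm N(V) = |v1|^2 * |v2|^2 * ... * |v2|^2
= 4 * 9
Running product: 4, 36
N(V) = 36


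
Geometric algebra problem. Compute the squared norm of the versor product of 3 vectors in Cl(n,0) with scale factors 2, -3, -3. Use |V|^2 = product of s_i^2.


Each vector v_i has |v_i|^2 = s_i^2
Squared scales: 2^2 = 4, (-3)^2 = 9, (-3)^2 = 9
|V|^2 = 4 * 9 * 9
= 324


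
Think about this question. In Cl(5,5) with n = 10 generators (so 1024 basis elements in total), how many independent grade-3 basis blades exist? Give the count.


Number of grade-k basis blades in Cl(p,q) with n = p + q is C(n, k).
n = 5 + 5 = 10
C(10, 3) = 10! / (3! * 7!)
= 3628800 / (6 * 5040)
= 120


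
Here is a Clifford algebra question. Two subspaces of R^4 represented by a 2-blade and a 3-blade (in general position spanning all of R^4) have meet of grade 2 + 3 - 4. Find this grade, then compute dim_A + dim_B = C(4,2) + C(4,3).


Meet grade = grade(A) + grade(B) - n
= 2 + 3 - 4 = 1
C(4,2) = 6
C(4,3) = 4
dim_A + dim_B = 6 + 4 = 10


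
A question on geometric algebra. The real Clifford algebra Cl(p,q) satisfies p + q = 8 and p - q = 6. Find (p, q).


We need p + q = 8 and p - q = 6.
Adding: 2p = 8 + 6 = 14, so p = 7.
Then q = 8 - 7 = 1.
(p, q) = (7, 1)


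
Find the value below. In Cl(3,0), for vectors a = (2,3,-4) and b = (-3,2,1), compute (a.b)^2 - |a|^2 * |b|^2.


a . b = 2*(-3) + 3*2 + (-4)*1
= -6 + 6 + (-4) = -4
|a|^2 = 2^2 + 3^2 + (-4)^2 = 29
|b|^2 = (-3)^2 + 2^2 + 1^2 = 14
(a.b)^2 = (-4)^2 = 16
|a|^2 * |b|^2 = 29 * 14 = 406
Result = 16 - 406 = -390


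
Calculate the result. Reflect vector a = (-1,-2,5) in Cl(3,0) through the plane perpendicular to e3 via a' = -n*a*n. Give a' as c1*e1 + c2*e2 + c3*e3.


Reflection formula: a' = -n*a*n, with n = e3 (unit vector, n^2 = 1).
For reflection through hyperplane perp to e3:
The component along e3 flips sign, others stay.
a = (-1, -2, 5)
a' = (-1, -2, -5)
a' = -1*e1 - 2*e2 - 5*e3


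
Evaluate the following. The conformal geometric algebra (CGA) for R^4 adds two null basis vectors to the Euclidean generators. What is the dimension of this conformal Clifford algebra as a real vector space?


The conformal model of R^4 uses Cl(5,1): the 4 Euclidean generators plus two extra orthogonal generators e+ (e+^2 = +1) and e- (e-^2 = -1), from which the null vectors e0, einf are built.
Number of generators m = 4 + 2 = 6.
dim Cl(p,q) = 2^m = 2^6 = 64


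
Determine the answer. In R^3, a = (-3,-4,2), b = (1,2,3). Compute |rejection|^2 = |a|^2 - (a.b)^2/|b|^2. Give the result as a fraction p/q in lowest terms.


|a|^2 = (-3)^2 + (-4)^2 + 2^2 = 29
|b|^2 = 1^2 + 2^2 + 3^2 = 14
a . b = (-3)*1 + (-4)*2 + 2*3 = -5
(a.b)^2 = (-5)^2 = 25
|rej|^2 = 29 - 25/14
= (406 - 25)/14
= 381/14
In lowest terms: 381/14


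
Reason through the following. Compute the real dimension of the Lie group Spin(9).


Spin(n) double-covers SO(n); both have Lie algebra so(n) of dimension n(n-1)/2.
n = 9
n(n-1) = 9 * 8 = 72
dim Spin(9) = 72/2 = 36


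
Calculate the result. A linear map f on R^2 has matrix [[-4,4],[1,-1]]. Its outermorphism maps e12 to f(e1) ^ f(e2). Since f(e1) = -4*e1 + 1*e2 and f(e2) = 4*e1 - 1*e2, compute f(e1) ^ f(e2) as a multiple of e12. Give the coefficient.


The outermorphism of a linear map f sends e1^e2 to f(e1)^f(e2).
f(e1) = -4*e1 + 1*e2
f(e2) = 4*e1 - 1*e2
f(e1) ^ f(e2) = (-4*e1 + 1*e2) ^ (4*e1 - 1*e2)
= (-4)*(-1)*e12 + 1*4*e21
= (4 - 4)*e12
= 0*e12
Coefficient = 0


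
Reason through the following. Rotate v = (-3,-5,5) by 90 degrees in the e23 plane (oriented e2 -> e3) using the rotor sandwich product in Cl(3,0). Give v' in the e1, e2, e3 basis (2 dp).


Rotor R = cos(45deg) - sin(45deg)*e23
Rotation angle theta = 2 * 45 = 90 degrees in the e23 plane (e2 -> e3).
The component perpendicular to the plane (e1) is invariant: v'_1 = v1 = -3.00
cos(90deg) = 0.0000, sin(90deg) = 1.0000
v'_2 = v2*cos(theta) - v3*sin(theta) = -5*0.0000 - 5*1.0000 = -5.00
v'_3 = v2*sin(theta) + v3*cos(theta) = -5*1.0000 + 5*0.0000 = -5.00
v' = -3.00*e1 - 5.00*e2 - 5.00*e3


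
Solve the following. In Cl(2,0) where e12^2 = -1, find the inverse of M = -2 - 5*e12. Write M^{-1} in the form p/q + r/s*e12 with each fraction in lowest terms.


M = -2 - 5*e12, where e12^2 = -1.
Since M commutes with its reverse ~M = a - b*e12, M * ~M = a^2 - b^2*e12^2 = a^2 + b^2.
So M^{-1} = ~M / (a^2 + b^2) = (a - b*e12)/(a^2 + b^2).
a^2 + b^2 = 4 + 25 = 29
Scalar part = -2/29 = -2/29
Bivector coeff = 5/29 = 5/29
M^{-1} = -2/29 + 5/29*e12


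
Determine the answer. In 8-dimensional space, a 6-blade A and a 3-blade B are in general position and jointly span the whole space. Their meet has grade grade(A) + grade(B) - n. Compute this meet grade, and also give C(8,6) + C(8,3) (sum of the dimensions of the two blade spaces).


Meet grade = grade(A) + grade(B) - n
= 6 + 3 - 8 = 1
C(8,6) = 28
C(8,3) = 56
dim_A + dim_B = 28 + 56 = 84


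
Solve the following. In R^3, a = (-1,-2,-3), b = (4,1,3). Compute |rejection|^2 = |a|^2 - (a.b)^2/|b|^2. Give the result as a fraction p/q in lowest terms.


|a|^2 = (-1)^2 + (-2)^2 + (-3)^2 = 14
|b|^2 = 4^2 + 1^2 + 3^2 = 26
a . b = (-1)*4 + (-2)*1 + (-3)*3 = -15
(a.b)^2 = (-15)^2 = 225
|rej|^2 = 14 - 225/26
= (364 - 225)/26
= 139/26
In lowest terms: 139/26


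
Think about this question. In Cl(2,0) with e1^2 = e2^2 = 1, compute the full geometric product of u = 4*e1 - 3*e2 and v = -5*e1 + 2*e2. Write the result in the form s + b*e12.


Expand: (4*e1 - 3*e2)(-5*e1 + 2*e2)
= 4*(-5)*e1e1 + 4*2*e1e2 + (-3)*(-5)*e2e1 + (-3)*2*e2e2
Using e1^2 = e2^2 = 1, e2e1 = -e1e2:
Scalar part s = 4*(-5) + (-3)*2 = -20 + (-6) = -26
Bivector part b = 4*2 - (-3)*(-5) = 8 - 15 = -7
uv = -26 - 7*e12


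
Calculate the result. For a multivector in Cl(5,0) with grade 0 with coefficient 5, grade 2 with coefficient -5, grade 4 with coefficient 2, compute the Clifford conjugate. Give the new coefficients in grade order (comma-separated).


Clifford conjugate sign for grade k: (-1)^(k(k+1)/2)
Grade 0: (-1)^(0*1/2) = (-1)^0 = 1, coeff 5 -> 5
Grade 2: (-1)^(2*3/2) = (-1)^3 = -1, coeff -5 -> 5
Grade 4: (-1)^(4*5/2) = (-1)^10 = 1, coeff 2 -> 2
Conjugated coefficients: 5, 5, 2


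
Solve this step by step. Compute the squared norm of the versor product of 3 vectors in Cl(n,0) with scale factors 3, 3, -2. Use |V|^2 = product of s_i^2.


Each vector v_i has |v_i|^2 = s_i^2
Squared scales: 3^2 = 9, 3^2 = 9, (-2)^2 = 4
|V|^2 = 9 * 9 * 4
= 324


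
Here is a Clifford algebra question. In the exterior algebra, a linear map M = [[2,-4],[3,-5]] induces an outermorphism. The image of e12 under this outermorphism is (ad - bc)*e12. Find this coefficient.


The outermorphism of a linear map f sends e1^e2 to f(e1)^f(e2).
f(e1) = 2*e1 + 3*e2
f(e2) = -4*e1 - 5*e2
f(e1) ^ f(e2) = (2*e1 + 3*e2) ^ (-4*e1 - 5*e2)
= 2*(-5)*e12 + 3*(-4)*e21
= (-10 - (-12))*e12
= 2*e12
Coefficient = 2


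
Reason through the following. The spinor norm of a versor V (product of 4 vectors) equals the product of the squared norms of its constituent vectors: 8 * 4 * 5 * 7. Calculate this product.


Spinor norm N(V) = |v1|^2 * |v2|^2 * ... * |v4|^2
= 8 * 4 * 5 * 7
Running product: 8, 32, 160, 1120
N(V) = 1120


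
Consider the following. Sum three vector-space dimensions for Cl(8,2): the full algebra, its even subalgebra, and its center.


n = 8 + 2 = 10
Total dim = 2^10 = 1024
Even subalgebra dim = 2^9 = 512
n is even, so center dim = 1
Sum = 1024 + 512 + 1 = 1537


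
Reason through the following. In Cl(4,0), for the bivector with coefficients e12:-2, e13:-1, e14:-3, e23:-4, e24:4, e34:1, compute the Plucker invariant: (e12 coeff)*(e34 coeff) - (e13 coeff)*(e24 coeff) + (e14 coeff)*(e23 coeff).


Plucker relation: af - be + cd
a*f = (-2)*1 = -2
b*e = (-1)*4 = -4
c*d = (-3)*(-4) = 12
af - be + cd = -2 - (-4) + 12
= 14


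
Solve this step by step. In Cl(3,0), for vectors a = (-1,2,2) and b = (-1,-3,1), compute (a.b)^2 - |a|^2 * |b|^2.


a . b = (-1)*(-1) + 2*(-3) + 2*1
= 1 + (-6) + 2 = -3
|a|^2 = (-1)^2 + 2^2 + 2^2 = 9
|b|^2 = (-1)^2 + (-3)^2 + 1^2 = 11
(a.b)^2 = (-3)^2 = 9
|a|^2 * |b|^2 = 9 * 11 = 99
Result = 9 - 99 = -90


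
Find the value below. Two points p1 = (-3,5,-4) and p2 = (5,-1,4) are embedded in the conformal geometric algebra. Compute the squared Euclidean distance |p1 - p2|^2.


p1 - p2 = (-8, 6, -8)
|p1 - p2|^2 = (-8)^2 + 6^2 + (-8)^2
= 64 + 36 + 64
= 164


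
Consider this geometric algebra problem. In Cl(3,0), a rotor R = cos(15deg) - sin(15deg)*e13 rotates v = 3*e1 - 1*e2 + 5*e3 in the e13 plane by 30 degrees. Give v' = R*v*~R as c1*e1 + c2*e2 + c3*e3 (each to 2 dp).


Rotor R = cos(15deg) - sin(15deg)*e13
Rotation angle theta = 2 * 15 = 30 degrees in the e13 plane (e1 -> e3).
The component perpendicular to the plane (e2) is invariant: v'_2 = v2 = -1.00
cos(30deg) = 0.8660, sin(30deg) = 0.5000
v'_1 = v1*cos(theta) - v3*sin(theta) = 3*0.8660 - 5*0.5000 = 0.10
v'_3 = v1*sin(theta) + v3*cos(theta) = 3*0.5000 + 5*0.8660 = 5.83
v' = 0.10*e1 - 1.00*e2 + 5.83*e3


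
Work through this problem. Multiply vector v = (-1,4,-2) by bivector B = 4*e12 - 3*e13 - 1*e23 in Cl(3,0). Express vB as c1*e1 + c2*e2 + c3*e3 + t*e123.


vB has grade-1 (vector) and grade-3 (trivector) parts: vB = (v _| B) + (v ^ B).
Vector part <vB>_1:
  e1: -v2*b12 - v3*b13 = -(4)*(4) - (-2)*(-3) = -22
  e2: v1*b12 - v3*b23 = (-1)*(4) - (-2)*(-1) = -6
  e3: v1*b13 + v2*b23 = (-1)*(-3) + (4)*(-1) = -1
Trivector part <vB>_3:
  e123: v1*b23 - v2*b13 + v3*b12 = (-1)*(-1) - (4)*(-3) + (-2)*(4) = 5
vB = -22*e1 - 6*e2 - 1*e3 + 5*e123


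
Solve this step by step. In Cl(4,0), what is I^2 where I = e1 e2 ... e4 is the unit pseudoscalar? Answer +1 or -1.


The pseudoscalar I = e1...e_n (product of all n generators) of Cl(p,q) satisfies I^2 = (-1)^(q + n(n-1)/2).
p = 4, q = 0, n = p + q = 4
n(n-1)/2 = 4 * 3 / 2 = 6
Exponent = q + n(n-1)/2 = 0 + 6 = 6
I^2 = (-1)^6 = +1


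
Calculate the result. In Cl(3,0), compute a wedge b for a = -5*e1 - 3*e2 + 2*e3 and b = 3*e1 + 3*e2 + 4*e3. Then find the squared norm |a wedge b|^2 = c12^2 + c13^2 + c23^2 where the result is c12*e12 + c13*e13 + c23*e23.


a wedge b = (a1*b2 - a2*b1)*e12 + (a1*b3 - a3*b1)*e13 + (a2*b3 - a3*b2)*e23
e12 coeff: (-5)*3 - (-3)*3 = -15 - (-9) = -6
e13 coeff: (-5)*4 - 2*3 = -20 - 6 = -26
e23 coeff: (-3)*4 - 2*3 = -12 - 6 = -18
|a wedge b|^2 = (-6)^2 + (-26)^2 + (-18)^2
= 36 + 676 + 324
= 1036


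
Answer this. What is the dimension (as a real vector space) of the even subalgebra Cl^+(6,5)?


Even subalgebra dimension = 2^(n-1)
n = 6 + 5 = 11
2^(11 - 1) = 2^10 = 1024
Verification: sum of C(11,k) for even k = 1 + 55 + 330 + 462 + 165 + 11 = 1024
Result = 1024


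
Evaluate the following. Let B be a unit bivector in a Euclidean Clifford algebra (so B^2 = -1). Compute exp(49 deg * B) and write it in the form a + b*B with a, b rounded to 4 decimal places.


For a unit bivector B with B^2 = -1, the exponential series gives
e^(theta*B) = cos(theta) + sin(theta)*B (the GA analogue of Euler's formula).
theta = 49 degrees = 0.855211 rad
cos(49 deg) = 0.6561
sin(49 deg) = 0.7547
exp(theta*B) = 0.6561 + 0.7547*B


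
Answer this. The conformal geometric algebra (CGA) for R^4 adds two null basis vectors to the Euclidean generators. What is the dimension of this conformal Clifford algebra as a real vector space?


The conformal model of R^4 uses Cl(5,1): the 4 Euclidean generators plus two extra orthogonal generators e+ (e+^2 = +1) and e- (e-^2 = -1), from which the null vectors e0, einf are built.
Number of generators m = 4 + 2 = 6.
dim Cl(p,q) = 2^m = 2^6 = 64


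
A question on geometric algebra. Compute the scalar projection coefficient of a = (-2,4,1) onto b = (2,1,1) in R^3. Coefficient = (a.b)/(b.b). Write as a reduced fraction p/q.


Projection coefficient = (a . b) / (b . b)
a . b = (-2)*2 + 4*1 + 1*1
= -4 + 4 + 1 = 1
b . b = 2^2 + 1^2 + 1^2
= 4 + 1 + 1 = 6
Coefficient = 1/6
In lowest terms: 1/6


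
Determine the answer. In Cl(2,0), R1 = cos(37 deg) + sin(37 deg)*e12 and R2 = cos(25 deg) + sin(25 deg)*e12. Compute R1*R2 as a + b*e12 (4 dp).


Same-plane rotors commute and their half-angles add:
R1*R2 = cos(a1 + a2) + sin(a1 + a2)*e12.
a1 + a2 = 37 + 25 = 62 deg
cos(62 deg) = 0.4695
sin(62 deg) = 0.8829
R1*R2 = 0.4695 + 0.8829*e12


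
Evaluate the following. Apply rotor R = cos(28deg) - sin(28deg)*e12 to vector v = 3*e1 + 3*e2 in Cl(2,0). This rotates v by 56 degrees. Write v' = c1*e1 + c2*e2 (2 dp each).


Rotor R = cos(28deg) - sin(28deg)*e12
Rotation angle theta = 2 * 28 = 56 degrees
v' = R*v*~R rotates v by theta.
cos(56deg) = 0.5592, sin(56deg) = 0.8290
v'_1 = 3*cos(56deg) - 3*sin(56deg)
= 3*0.5592 - 3*0.8290
= -0.81
v'_2 = 3*sin(56deg) + 3*cos(56deg)
= 3*0.8290 + 3*0.5592
= 4.16
v' = -0.81*e1 + 4.16*e2


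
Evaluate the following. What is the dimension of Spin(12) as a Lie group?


Spin(n) double-covers SO(n); both have Lie algebra so(n) of dimension n(n-1)/2.
n = 12
n(n-1) = 12 * 11 = 132
dim Spin(12) = 132/2 = 66


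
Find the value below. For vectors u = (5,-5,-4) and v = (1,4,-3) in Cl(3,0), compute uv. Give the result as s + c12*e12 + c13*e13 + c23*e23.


In Cl(3,0): e_i^2 = 1, e_ie_j = -e_je_i for i != j.
Scalar part = u . v = 5*1 + (-5)*4 + (-4)*(-3)
= 5 + (-20) + 12 = -3
e12 coeff = 5*4 - (-5)*1 = 20 - (-5) = 25
e13 coeff = 5*(-3) - (-4)*1 = -15 - (-4) = -11
e23 coeff = (-5)*(-3) - (-4)*4 = 15 - (-16) = 31
uv = -3 + 25*e12 - 11*e13 + 31*e23


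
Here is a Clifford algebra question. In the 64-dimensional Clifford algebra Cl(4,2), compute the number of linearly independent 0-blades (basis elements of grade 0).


Number of grade-k basis blades in Cl(p,q) with n = p + q is C(n, k).
n = 4 + 2 = 6
C(6, 0) = 6! / (0! * 6!)
= 720 / (1 * 720)
= 1


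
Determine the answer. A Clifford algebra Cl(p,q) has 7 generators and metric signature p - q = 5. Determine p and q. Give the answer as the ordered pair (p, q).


We need p + q = 7 and p - q = 5.
Adding: 2p = 7 + 5 = 12, so p = 6.
Then q = 7 - 6 = 1.
(p, q) = (6, 1)


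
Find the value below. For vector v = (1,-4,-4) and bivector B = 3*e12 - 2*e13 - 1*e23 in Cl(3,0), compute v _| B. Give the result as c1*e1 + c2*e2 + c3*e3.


Left contraction v _| B = <vB>_1 (grade-1 part of the geometric product vB).
Using e1_|e12 = e2, e2_|e12 = -e1, e1_|e13 = e3, e3_|e13 = -e1, e2_|e23 = e3, e3_|e23 = -e2:
e1 coeff: -v2*b12 - v3*b13 = -(-4)*(3) - (-4)*(-2) = 4
e2 coeff: v1*b12 - v3*b23 = (1)*(3) - (-4)*(-1) = -1
e3 coeff: v1*b13 + v2*b23 = (1)*(-2) + (-4)*(-1) = 2
v _| B = 4*e1 - 1*e2 + 2*e3


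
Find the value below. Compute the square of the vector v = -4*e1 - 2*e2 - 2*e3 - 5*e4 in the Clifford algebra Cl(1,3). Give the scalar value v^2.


v^2 = sum of c_i^2 * e_i^2
Positive signature terms (e_i^2 = +1): (-4)^2 = 16
Negative signature terms (e_j^2 = -1): (-2)^2 + (-2)^2 + (-5)^2 = 33
v^2 = 16 - 33 = -17


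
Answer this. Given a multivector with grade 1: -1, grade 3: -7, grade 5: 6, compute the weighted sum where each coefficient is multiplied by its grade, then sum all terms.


Grade-weighted sum = sum of grade_k * coefficient_k
1*(-1) = -1
3*(-7) = -21
5*6 = 30
Total = -1 + (-21) + 30 = 8


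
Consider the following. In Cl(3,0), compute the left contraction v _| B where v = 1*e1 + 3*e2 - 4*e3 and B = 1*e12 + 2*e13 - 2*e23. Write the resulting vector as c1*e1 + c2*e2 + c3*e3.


Left contraction v _| B = <vB>_1 (grade-1 part of the geometric product vB).
Using e1_|e12 = e2, e2_|e12 = -e1, e1_|e13 = e3, e3_|e13 = -e1, e2_|e23 = e3, e3_|e23 = -e2:
e1 coeff: -v2*b12 - v3*b13 = -(3)*(1) - (-4)*(2) = 5
e2 coeff: v1*b12 - v3*b23 = (1)*(1) - (-4)*(-2) = -7
e3 coeff: v1*b13 + v2*b23 = (1)*(2) + (3)*(-2) = -4
v _| B = 5*e1 - 7*e2 - 4*e3


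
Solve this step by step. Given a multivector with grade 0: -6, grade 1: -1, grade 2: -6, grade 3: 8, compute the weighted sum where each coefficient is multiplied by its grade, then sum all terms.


Grade-weighted sum = sum of grade_k * coefficient_k
0*(-6) = 0
1*(-1) = -1
2*(-6) = -12
3*8 = 24
Total = 0 + (-1) + (-12) + 24 = 11


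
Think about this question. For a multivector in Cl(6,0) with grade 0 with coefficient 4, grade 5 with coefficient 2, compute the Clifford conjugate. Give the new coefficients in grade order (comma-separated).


Clifford conjugate sign for grade k: (-1)^(k(k+1)/2)
Grade 0: (-1)^(0*1/2) = (-1)^0 = 1, coeff 4 -> 4
Grade 5: (-1)^(5*6/2) = (-1)^15 = -1, coeff 2 -> -2
Conjugated coefficients: 4, -2


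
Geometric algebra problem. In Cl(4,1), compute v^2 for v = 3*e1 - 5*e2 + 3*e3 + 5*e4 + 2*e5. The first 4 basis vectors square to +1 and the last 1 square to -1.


v^2 = sum of c_i^2 * e_i^2
Positive signature terms (e_i^2 = +1): 3^2 + (-5)^2 + 3^2 + 5^2 = 68
Negative signature terms (e_j^2 = -1): 2^2 = 4
v^2 = 68 - 4 = 64


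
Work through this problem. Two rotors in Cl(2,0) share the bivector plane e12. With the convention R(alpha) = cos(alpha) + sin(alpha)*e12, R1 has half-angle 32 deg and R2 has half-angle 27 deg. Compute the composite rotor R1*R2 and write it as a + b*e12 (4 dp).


Same-plane rotors commute and their half-angles add:
R1*R2 = cos(a1 + a2) + sin(a1 + a2)*e12.
a1 + a2 = 32 + 27 = 59 deg
cos(59 deg) = 0.5150
sin(59 deg) = 0.8572
R1*R2 = 0.5150 + 0.8572*e12


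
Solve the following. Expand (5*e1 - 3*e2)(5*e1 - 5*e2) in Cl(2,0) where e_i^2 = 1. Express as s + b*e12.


Expand: (5*e1 - 3*e2)(5*e1 - 5*e2)
= 5*5*e1e1 + 5*(-5)*e1e2 + (-3)*5*e2e1 + (-3)*(-5)*e2e2
Using e1^2 = e2^2 = 1, e2e1 = -e1e2:
Scalar part s = 5*5 + (-3)*(-5) = 25 + 15 = 40
Bivector part b = 5*(-5) - (-3)*5 = -25 - (-15) = -10
uv = 40 - 10*e12


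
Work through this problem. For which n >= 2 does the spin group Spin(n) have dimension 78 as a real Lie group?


dim Spin(n) = dim so(n) = n(n-1)/2.
Solve n(n-1)/2 = 78, i.e. n^2 - n - 156 = 0.
Discriminant = 1 + 8*78 = 625
n = (1 + sqrt(625))/2 = (1 + 25)/2 = 13


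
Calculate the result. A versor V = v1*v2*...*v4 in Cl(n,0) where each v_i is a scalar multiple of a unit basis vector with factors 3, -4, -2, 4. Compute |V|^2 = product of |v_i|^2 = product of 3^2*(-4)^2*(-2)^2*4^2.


Each vector v_i has |v_i|^2 = s_i^2
Squared scales: 3^2 = 9, (-4)^2 = 16, (-2)^2 = 4, 4^2 = 16
|V|^2 = 9 * 16 * 4 * 16
= 9216


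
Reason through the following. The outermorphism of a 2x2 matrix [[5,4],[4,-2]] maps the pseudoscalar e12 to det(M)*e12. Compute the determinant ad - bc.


The outermorphism of a linear map f sends e1^e2 to f(e1)^f(e2).
f(e1) = 5*e1 + 4*e2
f(e2) = 4*e1 - 2*e2
f(e1) ^ f(e2) = (5*e1 + 4*e2) ^ (4*e1 - 2*e2)
= 5*(-2)*e12 + 4*4*e21
= (-10 - 16)*e12
= -26*e12
Coefficient = -26


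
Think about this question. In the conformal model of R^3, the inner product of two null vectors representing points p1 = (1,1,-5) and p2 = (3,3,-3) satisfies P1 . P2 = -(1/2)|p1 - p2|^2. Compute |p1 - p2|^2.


p1 - p2 = (-2, -2, -2)
|p1 - p2|^2 = (-2)^2 + (-2)^2 + (-2)^2
= 4 + 4 + 4
= 12


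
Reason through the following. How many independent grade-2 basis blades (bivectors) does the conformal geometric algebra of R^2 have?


The conformal model of R^2 uses Cl(3,1) with m = 2 + 2 = 4 generators.
Number of grade-2 blades = C(m, 2) = C(4, 2)
= 4*3/2 = 6


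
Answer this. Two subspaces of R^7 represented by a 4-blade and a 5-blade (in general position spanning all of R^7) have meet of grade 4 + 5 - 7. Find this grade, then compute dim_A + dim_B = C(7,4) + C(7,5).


Meet grade = grade(A) + grade(B) - n
= 4 + 5 - 7 = 2
C(7,4) = 35
C(7,5) = 21
dim_A + dim_B = 35 + 21 = 56


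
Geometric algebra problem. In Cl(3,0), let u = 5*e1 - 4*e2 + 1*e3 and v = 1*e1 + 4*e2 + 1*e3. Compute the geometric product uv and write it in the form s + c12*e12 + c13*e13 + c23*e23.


In Cl(3,0): e_i^2 = 1, e_ie_j = -e_je_i for i != j.
Scalar part = u . v = 5*1 + (-4)*4 + 1*1
= 5 + (-16) + 1 = -10
e12 coeff = 5*4 - (-4)*1 = 20 - (-4) = 24
e13 coeff = 5*1 - 1*1 = 5 - 1 = 4
e23 coeff = (-4)*1 - 1*4 = -4 - 4 = -8
uv = -10 + 24*e12 + 4*e13 - 8*e23


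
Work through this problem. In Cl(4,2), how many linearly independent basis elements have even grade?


Even subalgebra dimension = 2^(n-1)
n = 4 + 2 = 6
2^(6 - 1) = 2^5 = 32
Verification: sum of C(6,k) for even k = 1 + 15 + 15 + 1 = 32
Result = 32


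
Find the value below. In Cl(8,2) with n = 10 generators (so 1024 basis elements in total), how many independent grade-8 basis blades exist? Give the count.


Number of grade-k basis blades in Cl(p,q) with n = p + q is C(n, k).
n = 8 + 2 = 10
C(10, 8) = 10! / (8! * 2!)
= 3628800 / (40320 * 2)
= 45


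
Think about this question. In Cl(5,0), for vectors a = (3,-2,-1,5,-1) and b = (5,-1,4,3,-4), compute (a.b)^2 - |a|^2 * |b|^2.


a . b = 3*5 + (-2)*(-1) + (-1)*4 + 5*3 + (-1)*(-4)
= 15 + 2 + (-4) + 15 + 4 = 32
|a|^2 = 3^2 + (-2)^2 + (-1)^2 + 5^2 + (-1)^2 = 40
|b|^2 = 5^2 + (-1)^2 + 4^2 + 3^2 + (-4)^2 = 67
(a.b)^2 = 32^2 = 1024
|a|^2 * |b|^2 = 40 * 67 = 2680
Result = 1024 - 2680 = -1656


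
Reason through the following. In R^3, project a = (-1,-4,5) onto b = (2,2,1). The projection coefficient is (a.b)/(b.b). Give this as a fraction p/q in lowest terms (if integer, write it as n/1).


Projection coefficient = (a . b) / (b . b)
a . b = (-1)*2 + (-4)*2 + 5*1
= -2 + (-8) + 5 = -5
b . b = 2^2 + 2^2 + 1^2
= 4 + 4 + 1 = 9
Coefficient = -5/9
In lowest terms: -5/9


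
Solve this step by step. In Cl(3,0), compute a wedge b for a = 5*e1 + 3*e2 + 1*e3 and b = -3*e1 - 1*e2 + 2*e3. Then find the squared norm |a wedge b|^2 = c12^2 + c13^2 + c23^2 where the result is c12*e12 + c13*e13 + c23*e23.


a wedge b = (a1*b2 - a2*b1)*e12 + (a1*b3 - a3*b1)*e13 + (a2*b3 - a3*b2)*e23
e12 coeff: 5*(-1) - 3*(-3) = -5 - (-9) = 4
e13 coeff: 5*2 - 1*(-3) = 10 - (-3) = 13
e23 coeff: 3*2 - 1*(-1) = 6 - (-1) = 7
|a wedge b|^2 = 4^2 + 13^2 + 7^2
= 16 + 169 + 49
= 234
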